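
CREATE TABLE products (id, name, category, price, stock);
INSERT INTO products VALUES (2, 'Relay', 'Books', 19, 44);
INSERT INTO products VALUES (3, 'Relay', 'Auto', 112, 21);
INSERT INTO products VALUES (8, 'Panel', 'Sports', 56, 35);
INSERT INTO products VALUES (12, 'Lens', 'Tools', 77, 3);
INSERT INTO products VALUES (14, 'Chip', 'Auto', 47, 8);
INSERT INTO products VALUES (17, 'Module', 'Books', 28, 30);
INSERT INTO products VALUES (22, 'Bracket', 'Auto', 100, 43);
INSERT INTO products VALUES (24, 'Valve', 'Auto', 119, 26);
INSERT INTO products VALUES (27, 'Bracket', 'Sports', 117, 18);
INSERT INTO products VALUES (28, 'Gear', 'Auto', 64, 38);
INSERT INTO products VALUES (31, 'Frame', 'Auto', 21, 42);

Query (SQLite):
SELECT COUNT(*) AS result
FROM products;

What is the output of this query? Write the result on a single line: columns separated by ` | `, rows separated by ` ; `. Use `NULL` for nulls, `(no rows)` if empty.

11

All stock values: [44, 21, 35, 3, 8, 30, 43, 26, 18, 38, 42].
COUNT(*) counts rows → 11.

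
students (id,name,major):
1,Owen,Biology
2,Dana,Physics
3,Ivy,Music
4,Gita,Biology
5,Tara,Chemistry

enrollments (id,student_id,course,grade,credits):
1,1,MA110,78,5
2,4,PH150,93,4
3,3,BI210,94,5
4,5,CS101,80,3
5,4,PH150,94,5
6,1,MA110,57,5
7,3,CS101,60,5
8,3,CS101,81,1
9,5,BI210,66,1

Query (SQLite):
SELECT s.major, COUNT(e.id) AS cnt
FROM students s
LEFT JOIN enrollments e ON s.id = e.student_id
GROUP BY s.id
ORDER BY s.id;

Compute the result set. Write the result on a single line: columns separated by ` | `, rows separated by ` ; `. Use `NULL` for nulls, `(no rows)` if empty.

Biology | 2 ; Physics | 0 ; Music | 3 ; Biology | 2 ; Chemistry | 2

LEFT JOIN keeps every students row; unmatched ones get NULL for enrollments columns.
Group by students.id and compute COUNT(e.id). COUNT(col) of an all-NULL group is 0.
  1: ids {1, 6} → COUNT(e.id)=2
  2: ids {—} → COUNT(e.id)=0
  3: ids {3, 7, 8} → COUNT(e.id)=3
  4: ids {2, 5} → COUNT(e.id)=2
  5: ids {4, 9} → COUNT(e.id)=2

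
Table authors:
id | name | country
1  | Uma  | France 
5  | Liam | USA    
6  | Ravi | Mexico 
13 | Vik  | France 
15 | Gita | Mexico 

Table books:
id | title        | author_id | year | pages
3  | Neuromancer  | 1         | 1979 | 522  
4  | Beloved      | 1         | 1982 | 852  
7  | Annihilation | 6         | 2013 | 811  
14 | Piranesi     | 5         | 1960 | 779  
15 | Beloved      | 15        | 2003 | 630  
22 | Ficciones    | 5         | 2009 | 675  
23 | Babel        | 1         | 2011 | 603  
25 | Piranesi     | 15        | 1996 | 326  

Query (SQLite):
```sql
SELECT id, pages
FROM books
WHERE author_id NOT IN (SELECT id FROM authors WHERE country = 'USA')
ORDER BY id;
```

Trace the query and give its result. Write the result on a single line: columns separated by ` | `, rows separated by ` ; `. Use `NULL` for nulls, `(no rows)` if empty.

3 | 522 ; 4 | 852 ; 7 | 811 ; 15 | 630 ; 23 | 603 ; 25 | 326

Inner query: authors.id where country = 'USA'.
Outer: keep books rows whose author_id is not in that set.
Inner query → {5}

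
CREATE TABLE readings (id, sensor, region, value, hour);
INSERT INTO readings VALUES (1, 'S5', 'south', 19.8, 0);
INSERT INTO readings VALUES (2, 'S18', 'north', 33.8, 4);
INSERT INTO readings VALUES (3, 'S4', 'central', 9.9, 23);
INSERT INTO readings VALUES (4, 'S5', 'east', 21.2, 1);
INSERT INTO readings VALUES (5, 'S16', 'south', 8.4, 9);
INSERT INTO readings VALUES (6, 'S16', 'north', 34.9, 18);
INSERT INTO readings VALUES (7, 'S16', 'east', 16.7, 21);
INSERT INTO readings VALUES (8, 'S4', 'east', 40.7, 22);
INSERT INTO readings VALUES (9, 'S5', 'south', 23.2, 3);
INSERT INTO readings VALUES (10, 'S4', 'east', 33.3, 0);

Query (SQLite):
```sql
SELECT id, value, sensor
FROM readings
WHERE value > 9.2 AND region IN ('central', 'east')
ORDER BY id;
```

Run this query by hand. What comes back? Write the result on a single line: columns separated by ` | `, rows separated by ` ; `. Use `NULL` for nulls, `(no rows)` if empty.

3 | 9.9 | S4 ; 4 | 21.2 | S5 ; 7 | 16.7 | S16 ; 8 | 40.7 | S4 ; 10 | 33.3 | S4

value > 9.2: ids {1, 2, 3, 4, 6, 7, 8, 9, 10}
region IN ('central', 'east'): ids {3, 4, 7, 8, 10}
Combine with AND.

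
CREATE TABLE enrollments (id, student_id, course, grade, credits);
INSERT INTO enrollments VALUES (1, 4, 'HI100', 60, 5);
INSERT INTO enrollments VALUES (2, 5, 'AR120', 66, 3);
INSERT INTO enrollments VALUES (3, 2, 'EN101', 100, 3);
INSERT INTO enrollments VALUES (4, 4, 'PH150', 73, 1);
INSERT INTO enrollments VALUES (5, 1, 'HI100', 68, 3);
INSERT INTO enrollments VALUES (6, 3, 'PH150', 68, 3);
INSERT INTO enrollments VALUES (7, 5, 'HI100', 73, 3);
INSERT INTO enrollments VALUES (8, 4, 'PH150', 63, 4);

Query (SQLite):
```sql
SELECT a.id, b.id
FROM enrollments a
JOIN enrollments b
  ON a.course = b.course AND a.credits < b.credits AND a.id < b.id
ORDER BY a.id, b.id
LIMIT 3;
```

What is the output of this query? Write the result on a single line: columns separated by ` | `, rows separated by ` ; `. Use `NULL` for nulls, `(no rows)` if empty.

Pairs (a,b) with same course, a.credits < b.credits, a.id < b.id.
course groups: AR120:{2} EN101:{3} HI100:{1,5,7} PH150:{4,6,8}
Ordered by (a.id, b.id); first 3.

4 | 6 ; 4 | 8 ; 6 | 8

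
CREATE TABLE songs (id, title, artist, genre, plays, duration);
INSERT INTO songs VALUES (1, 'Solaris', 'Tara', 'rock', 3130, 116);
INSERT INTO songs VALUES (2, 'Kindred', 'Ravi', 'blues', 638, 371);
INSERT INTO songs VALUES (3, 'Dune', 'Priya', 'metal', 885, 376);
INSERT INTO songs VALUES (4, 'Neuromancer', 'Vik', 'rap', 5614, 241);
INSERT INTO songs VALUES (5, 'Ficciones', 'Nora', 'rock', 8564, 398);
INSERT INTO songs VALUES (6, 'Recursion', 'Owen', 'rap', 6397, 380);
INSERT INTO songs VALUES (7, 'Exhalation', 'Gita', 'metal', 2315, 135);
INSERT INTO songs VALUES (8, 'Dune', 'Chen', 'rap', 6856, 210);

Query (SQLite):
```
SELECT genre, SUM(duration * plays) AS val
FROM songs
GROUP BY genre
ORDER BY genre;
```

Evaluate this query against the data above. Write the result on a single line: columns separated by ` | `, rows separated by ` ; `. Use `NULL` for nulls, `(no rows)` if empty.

For each row compute duration * plays.
Group by genre; take SUM of the expression per group.
  blues: ids {2} → SUM(duration * plays)=236698
  metal: ids {3, 7} → SUM(duration * plays)=645285
  rap: ids {4, 6, 8} → SUM(duration * plays)=5223594
  rock: ids {1, 5} → SUM(duration * plays)=3771552

blues | 236698 ; metal | 645285 ; rap | 5223594 ; rock | 3771552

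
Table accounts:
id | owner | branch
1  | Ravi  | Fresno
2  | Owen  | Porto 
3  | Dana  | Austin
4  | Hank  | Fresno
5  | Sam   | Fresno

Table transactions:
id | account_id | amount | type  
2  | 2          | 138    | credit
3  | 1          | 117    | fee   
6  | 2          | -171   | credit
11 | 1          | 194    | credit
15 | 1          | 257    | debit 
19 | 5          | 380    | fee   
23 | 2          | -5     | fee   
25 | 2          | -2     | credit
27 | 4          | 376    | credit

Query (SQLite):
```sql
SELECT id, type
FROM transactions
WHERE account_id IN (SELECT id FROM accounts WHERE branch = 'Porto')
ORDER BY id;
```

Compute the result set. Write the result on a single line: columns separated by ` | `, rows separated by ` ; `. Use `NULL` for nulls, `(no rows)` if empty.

2 | credit ; 6 | credit ; 23 | fee ; 25 | credit

Inner query: accounts.id where branch = 'Porto'.
Outer: keep transactions rows whose account_id is in that set.
Inner query → {2}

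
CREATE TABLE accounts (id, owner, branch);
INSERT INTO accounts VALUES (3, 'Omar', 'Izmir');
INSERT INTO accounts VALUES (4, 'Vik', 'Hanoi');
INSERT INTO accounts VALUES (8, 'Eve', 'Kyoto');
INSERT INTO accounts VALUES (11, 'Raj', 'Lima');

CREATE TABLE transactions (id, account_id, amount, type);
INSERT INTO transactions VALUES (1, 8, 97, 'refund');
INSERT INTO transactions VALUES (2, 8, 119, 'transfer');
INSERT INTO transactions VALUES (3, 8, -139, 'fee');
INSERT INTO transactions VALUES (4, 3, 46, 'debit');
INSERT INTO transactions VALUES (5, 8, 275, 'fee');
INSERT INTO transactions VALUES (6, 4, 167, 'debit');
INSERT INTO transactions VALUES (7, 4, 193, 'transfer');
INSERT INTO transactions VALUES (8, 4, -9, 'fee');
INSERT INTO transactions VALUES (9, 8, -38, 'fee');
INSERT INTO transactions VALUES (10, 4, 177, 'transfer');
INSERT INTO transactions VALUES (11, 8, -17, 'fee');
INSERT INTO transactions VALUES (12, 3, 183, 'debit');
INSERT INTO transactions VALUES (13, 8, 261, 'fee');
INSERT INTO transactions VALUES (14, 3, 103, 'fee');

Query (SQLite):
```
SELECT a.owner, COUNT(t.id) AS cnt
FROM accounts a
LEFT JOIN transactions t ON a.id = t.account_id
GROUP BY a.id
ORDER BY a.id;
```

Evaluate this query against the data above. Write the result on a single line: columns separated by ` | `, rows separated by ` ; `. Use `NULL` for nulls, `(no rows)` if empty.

LEFT JOIN keeps every accounts row; unmatched ones get NULL for transactions columns.
Group by accounts.id and compute COUNT(t.id). COUNT(col) of an all-NULL group is 0.
  3: ids {4, 12, 14} → COUNT(t.id)=3
  4: ids {6, 7, 8, 10} → COUNT(t.id)=4
  8: ids {1, 2, 3, 5, 9, 11, 13} → COUNT(t.id)=7
  11: ids {—} → COUNT(t.id)=0

Omar | 3 ; Vik | 4 ; Eve | 7 ; Raj | 0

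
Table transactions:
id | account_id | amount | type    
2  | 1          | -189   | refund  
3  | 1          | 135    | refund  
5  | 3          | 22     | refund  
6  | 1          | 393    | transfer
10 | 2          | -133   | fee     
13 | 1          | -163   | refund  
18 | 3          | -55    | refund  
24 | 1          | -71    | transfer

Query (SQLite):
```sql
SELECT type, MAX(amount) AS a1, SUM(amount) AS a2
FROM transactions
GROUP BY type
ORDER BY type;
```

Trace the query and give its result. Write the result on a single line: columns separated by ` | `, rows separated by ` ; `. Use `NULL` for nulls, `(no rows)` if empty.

Group transactions by type.
Per group compute: MAX(amount), SUM(amount).
  fee: ids {10} → MAX(amount)=-133, SUM(amount)=-133
  refund: ids {2, 3, 5, 13, 18} → MAX(amount)=135, SUM(amount)=-250
  transfer: ids {6, 24} → MAX(amount)=393, SUM(amount)=322

fee | -133 | -133 ; refund | 135 | -250 ; transfer | 393 | 322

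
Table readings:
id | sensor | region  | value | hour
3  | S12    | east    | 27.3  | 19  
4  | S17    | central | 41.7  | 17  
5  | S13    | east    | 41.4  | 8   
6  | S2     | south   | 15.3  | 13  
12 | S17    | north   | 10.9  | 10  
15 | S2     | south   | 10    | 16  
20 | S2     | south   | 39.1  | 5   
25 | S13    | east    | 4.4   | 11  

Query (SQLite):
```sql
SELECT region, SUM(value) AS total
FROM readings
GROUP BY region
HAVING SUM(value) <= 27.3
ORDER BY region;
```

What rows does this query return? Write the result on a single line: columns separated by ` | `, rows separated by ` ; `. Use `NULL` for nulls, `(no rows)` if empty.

north | 10.9

Partition readings by region; compute SUM(value) within each group.
HAVING: keep groups where SUM(value) <= 27.3.
  central: ids {4} → SUM(value)=41.7
  east: ids {3, 5, 25} → SUM(value)=73.1
  north: ids {12} → SUM(value)=10.9
  south: ids {6, 15, 20} → SUM(value)=64.4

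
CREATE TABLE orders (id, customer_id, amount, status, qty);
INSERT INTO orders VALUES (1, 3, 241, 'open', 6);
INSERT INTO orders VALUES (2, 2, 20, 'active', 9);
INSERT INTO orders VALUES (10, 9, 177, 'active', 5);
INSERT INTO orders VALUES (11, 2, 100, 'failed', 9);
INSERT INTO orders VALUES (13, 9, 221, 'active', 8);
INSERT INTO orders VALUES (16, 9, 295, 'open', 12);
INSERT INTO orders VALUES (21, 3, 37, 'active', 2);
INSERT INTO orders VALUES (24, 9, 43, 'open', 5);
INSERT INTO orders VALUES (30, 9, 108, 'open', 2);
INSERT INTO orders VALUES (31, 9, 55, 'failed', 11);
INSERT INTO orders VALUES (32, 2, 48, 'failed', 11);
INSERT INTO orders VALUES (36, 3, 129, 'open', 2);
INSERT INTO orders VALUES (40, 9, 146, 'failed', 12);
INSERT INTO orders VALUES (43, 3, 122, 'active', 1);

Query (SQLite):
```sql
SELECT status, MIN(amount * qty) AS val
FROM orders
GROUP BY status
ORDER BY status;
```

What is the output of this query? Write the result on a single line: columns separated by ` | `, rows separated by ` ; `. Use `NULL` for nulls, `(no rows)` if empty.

active | 74 ; failed | 528 ; open | 215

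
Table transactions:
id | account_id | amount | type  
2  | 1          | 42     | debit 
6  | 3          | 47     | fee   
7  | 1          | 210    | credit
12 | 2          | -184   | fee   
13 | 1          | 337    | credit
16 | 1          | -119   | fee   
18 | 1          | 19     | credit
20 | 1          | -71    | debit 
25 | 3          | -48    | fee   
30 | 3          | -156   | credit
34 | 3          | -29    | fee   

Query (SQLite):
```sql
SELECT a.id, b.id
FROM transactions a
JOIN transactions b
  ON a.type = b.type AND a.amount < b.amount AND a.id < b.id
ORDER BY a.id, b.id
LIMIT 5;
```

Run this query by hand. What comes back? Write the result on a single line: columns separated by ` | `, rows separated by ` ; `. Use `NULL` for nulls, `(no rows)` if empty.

Pairs (a,b) with same type, a.amount < b.amount, a.id < b.id.
type groups: credit:{7,13,18,30} debit:{2,20} fee:{6,12,16,25,34}
Ordered by (a.id, b.id); first 5.

7 | 13 ; 12 | 16 ; 12 | 25 ; 12 | 34 ; 16 | 25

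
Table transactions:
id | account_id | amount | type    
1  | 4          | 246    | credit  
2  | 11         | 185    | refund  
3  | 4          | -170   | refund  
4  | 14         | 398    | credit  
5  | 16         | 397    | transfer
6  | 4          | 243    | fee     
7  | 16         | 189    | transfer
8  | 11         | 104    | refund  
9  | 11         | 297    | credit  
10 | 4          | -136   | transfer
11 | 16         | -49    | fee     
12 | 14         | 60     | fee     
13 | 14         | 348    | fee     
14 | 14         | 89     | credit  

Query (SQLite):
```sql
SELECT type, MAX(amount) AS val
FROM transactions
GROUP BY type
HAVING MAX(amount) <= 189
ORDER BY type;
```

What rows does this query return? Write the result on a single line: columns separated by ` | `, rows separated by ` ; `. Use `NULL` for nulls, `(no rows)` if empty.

Partition transactions by type; compute MAX(amount) within each group.
HAVING: keep groups where MAX(amount) <= 189.
  credit: ids {1, 4, 9, 14} → MAX(amount)=398
  fee: ids {6, 11, 12, 13} → MAX(amount)=348
  refund: ids {2, 3, 8} → MAX(amount)=185
  transfer: ids {5, 7, 10} → MAX(amount)=397

refund | 185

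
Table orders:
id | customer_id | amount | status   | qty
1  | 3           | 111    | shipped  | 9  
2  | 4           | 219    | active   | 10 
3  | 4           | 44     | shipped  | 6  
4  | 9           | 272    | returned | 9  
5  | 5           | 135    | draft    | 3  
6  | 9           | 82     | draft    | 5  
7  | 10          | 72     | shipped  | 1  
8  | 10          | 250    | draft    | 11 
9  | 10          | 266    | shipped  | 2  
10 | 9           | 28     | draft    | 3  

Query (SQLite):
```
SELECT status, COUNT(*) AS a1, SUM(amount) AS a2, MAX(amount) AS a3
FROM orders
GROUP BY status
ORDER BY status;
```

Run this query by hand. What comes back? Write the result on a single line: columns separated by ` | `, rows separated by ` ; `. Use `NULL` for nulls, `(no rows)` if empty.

active | 1 | 219 | 219 ; draft | 4 | 495 | 250 ; returned | 1 | 272 | 272 ; shipped | 4 | 493 | 266

Group orders by status.
Per group compute: COUNT(*), SUM(amount), MAX(amount).
  active: ids {2} → COUNT(*)=1, SUM(amount)=219, MAX(amount)=219
  draft: ids {5, 6, 8, 10} → COUNT(*)=4, SUM(amount)=495, MAX(amount)=250
  returned: ids {4} → COUNT(*)=1, SUM(amount)=272, MAX(amount)=272
  shipped: ids {1, 3, 7, 9} → COUNT(*)=4, SUM(amount)=493, MAX(amount)=266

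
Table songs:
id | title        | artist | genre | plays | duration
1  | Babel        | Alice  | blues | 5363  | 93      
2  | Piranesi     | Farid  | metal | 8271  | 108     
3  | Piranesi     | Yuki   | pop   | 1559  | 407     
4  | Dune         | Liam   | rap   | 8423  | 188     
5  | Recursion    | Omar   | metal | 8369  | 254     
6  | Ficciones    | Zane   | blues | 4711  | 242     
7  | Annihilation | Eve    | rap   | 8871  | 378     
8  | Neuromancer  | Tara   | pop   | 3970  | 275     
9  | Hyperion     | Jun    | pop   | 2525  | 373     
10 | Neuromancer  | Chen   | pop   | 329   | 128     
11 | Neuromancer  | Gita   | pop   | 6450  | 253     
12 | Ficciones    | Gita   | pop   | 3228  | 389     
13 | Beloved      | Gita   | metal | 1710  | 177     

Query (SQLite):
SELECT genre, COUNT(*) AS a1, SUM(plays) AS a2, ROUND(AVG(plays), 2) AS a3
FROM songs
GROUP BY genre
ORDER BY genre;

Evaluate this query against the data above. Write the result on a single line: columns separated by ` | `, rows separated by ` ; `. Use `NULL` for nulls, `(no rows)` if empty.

blues | 2 | 10074 | 5037 ; metal | 3 | 18350 | 6116.67 ; pop | 6 | 18061 | 3010.17 ; rap | 2 | 17294 | 8647

Group songs by genre.
Per group compute: COUNT(*), SUM(plays), ROUND(AVG(plays), 2).
  blues: ids {1, 6} → COUNT(*)=2, SUM(plays)=10074, ROUND(AVG(plays), 2)=5037
  metal: ids {2, 5, 13} → COUNT(*)=3, SUM(plays)=18350, ROUND(AVG(plays), 2)=6116.67
  pop: ids {3, 8, 9, 10, 11, 12} → COUNT(*)=6, SUM(plays)=18061, ROUND(AVG(plays), 2)=3010.17
  rap: ids {4, 7} → COUNT(*)=2, SUM(plays)=17294, ROUND(AVG(plays), 2)=8647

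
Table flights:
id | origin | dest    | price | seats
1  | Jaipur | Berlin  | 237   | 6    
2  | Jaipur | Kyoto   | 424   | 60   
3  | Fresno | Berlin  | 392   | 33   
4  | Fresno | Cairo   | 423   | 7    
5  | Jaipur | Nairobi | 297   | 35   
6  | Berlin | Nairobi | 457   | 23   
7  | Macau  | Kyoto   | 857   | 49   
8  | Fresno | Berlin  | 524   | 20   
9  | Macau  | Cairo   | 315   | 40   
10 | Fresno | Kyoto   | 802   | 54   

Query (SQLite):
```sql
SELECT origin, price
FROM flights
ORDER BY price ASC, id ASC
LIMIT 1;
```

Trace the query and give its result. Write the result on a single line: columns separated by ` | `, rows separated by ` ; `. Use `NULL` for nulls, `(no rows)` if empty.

Jaipur | 237

Sort by price asc, tiebreak id asc: (237, id=1), (297, id=5), (315, id=9), (392, id=3) …. Take first 1.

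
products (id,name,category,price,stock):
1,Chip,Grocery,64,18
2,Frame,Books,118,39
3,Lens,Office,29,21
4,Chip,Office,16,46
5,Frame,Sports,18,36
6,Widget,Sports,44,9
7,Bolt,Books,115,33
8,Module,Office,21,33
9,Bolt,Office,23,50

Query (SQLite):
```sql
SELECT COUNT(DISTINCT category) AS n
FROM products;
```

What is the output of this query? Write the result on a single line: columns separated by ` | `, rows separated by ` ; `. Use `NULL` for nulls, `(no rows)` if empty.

Count distinct non-NULL category values.

4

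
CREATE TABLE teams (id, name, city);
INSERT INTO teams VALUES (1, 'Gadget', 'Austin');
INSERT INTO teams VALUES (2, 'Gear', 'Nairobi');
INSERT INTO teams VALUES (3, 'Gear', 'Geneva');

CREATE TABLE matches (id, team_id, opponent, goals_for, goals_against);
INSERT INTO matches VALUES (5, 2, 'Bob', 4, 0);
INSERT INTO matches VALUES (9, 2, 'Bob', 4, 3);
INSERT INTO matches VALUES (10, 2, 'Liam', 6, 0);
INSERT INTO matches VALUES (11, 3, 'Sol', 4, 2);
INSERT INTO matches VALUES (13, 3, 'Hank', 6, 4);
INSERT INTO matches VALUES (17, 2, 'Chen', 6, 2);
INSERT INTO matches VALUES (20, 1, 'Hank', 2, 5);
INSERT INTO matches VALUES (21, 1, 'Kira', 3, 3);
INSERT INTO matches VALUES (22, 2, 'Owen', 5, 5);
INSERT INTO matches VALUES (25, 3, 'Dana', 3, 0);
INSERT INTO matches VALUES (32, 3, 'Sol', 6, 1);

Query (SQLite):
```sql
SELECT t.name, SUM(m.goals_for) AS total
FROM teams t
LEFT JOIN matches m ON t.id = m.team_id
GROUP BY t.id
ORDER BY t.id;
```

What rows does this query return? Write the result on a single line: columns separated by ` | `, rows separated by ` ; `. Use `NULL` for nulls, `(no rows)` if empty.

LEFT JOIN keeps every teams row; unmatched ones get NULL for matches columns.
Group by teams.id and compute SUM(m.goals_for). SUM over an all-NULL group is NULL.
  1: ids {20, 21} → SUM(m.goals_for)=5
  2: ids {5, 9, 10, 17, 22} → SUM(m.goals_for)=25
  3: ids {11, 13, 25, 32} → SUM(m.goals_for)=19

Gadget | 5 ; Gear | 25 ; Gear | 19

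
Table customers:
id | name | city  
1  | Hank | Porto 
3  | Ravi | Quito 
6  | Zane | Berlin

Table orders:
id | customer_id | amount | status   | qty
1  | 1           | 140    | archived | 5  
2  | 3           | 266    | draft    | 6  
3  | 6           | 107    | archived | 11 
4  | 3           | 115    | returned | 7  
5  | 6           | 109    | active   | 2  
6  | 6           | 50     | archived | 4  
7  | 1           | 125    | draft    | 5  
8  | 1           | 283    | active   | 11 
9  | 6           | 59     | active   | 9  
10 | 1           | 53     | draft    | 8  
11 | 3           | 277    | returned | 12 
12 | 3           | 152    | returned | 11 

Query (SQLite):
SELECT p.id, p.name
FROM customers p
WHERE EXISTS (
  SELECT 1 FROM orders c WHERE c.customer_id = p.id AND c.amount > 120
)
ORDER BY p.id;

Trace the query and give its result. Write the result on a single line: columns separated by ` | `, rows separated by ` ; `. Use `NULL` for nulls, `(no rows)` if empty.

For each customers row, check whether any orders with matching customer_id has amount > 120.
Keep rows where that is true.

1 | Hank ; 3 | Ravi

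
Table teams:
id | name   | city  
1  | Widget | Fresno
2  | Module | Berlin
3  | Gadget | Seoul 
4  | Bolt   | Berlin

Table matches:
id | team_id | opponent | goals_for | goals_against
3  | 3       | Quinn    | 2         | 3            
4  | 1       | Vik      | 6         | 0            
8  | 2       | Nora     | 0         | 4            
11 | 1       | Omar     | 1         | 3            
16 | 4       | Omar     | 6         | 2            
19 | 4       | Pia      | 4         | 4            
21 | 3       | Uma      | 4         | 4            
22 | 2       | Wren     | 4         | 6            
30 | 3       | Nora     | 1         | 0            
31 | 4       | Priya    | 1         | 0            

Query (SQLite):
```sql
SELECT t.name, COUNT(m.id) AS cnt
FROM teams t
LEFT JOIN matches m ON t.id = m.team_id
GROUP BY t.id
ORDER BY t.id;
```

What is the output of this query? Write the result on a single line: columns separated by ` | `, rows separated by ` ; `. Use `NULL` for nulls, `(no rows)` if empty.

LEFT JOIN keeps every teams row; unmatched ones get NULL for matches columns.
Group by teams.id and compute COUNT(m.id). COUNT(col) of an all-NULL group is 0.
  1: ids {4, 11} → COUNT(m.id)=2
  2: ids {8, 22} → COUNT(m.id)=2
  3: ids {3, 21, 30} → COUNT(m.id)=3
  4: ids {16, 19, 31} → COUNT(m.id)=3

Widget | 2 ; Module | 2 ; Gadget | 3 ; Bolt | 3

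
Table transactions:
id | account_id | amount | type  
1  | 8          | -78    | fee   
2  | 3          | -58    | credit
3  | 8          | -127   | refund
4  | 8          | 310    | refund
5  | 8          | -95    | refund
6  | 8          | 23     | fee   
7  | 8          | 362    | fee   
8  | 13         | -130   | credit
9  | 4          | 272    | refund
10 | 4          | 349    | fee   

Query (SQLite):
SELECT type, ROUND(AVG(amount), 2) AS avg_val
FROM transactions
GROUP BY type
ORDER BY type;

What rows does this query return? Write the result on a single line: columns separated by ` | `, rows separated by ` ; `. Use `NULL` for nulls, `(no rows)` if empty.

Partition transactions by type; compute ROUND(AVG(amount), 2) within each group.
  credit: ids {2, 8} → ROUND(AVG(amount), 2)=-94
  fee: ids {1, 6, 7, 10} → ROUND(AVG(amount), 2)=164
  refund: ids {3, 4, 5, 9} → ROUND(AVG(amount), 2)=90

credit | -94 ; fee | 164 ; refund | 90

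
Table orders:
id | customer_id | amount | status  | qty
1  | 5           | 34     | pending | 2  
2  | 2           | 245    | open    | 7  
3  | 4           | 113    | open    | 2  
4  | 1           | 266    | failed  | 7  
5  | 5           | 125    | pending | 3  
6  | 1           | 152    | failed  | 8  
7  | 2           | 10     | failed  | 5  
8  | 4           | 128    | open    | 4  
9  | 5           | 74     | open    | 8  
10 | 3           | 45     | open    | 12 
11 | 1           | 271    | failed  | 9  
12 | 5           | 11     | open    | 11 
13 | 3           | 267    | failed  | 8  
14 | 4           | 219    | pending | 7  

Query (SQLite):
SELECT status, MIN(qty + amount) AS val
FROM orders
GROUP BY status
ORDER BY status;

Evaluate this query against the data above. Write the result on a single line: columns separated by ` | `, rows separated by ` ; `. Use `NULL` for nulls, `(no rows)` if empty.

For each row compute qty + amount.
Group by status; take MIN of the expression per group.
  failed: ids {4, 6, 7, 11, 13} → MIN(qty + amount)=15
  open: ids {2, 3, 8, 9, 10, 12} → MIN(qty + amount)=22
  pending: ids {1, 5, 14} → MIN(qty + amount)=36

failed | 15 ; open | 22 ; pending | 36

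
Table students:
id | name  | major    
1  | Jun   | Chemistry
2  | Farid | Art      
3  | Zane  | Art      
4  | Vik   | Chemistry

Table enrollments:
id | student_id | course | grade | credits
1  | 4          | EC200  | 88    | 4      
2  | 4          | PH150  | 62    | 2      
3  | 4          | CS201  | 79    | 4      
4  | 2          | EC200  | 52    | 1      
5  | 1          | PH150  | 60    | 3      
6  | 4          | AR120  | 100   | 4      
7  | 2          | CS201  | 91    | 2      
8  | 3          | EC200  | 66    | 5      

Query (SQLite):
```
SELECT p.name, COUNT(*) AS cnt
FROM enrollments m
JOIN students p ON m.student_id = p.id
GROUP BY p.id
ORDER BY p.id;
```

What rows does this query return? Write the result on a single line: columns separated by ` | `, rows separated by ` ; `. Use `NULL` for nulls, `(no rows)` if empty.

Jun | 1 ; Farid | 2 ; Zane | 1 ; Vik | 4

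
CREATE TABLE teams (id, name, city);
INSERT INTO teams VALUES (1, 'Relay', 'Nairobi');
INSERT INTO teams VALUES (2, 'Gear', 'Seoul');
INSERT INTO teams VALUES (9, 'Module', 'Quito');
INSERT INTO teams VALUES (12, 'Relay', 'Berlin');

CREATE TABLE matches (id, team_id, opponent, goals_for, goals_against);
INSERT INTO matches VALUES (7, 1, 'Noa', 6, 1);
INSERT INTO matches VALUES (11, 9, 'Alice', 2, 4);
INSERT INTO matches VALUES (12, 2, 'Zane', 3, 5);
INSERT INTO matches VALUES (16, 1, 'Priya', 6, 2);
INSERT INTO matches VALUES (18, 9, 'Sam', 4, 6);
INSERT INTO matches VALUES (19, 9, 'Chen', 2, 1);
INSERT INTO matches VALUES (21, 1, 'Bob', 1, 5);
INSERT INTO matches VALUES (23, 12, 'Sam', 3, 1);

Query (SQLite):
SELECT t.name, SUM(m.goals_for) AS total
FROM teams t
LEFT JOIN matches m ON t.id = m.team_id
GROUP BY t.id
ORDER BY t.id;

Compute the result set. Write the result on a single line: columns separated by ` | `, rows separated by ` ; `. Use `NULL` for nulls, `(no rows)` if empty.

LEFT JOIN keeps every teams row; unmatched ones get NULL for matches columns.
Group by teams.id and compute SUM(m.goals_for). SUM over an all-NULL group is NULL.
  1: ids {7, 16, 21} → SUM(m.goals_for)=13
  2: ids {12} → SUM(m.goals_for)=3
  9: ids {11, 18, 19} → SUM(m.goals_for)=8
  12: ids {23} → SUM(m.goals_for)=3

Relay | 13 ; Gear | 3 ; Module | 8 ; Relay | 3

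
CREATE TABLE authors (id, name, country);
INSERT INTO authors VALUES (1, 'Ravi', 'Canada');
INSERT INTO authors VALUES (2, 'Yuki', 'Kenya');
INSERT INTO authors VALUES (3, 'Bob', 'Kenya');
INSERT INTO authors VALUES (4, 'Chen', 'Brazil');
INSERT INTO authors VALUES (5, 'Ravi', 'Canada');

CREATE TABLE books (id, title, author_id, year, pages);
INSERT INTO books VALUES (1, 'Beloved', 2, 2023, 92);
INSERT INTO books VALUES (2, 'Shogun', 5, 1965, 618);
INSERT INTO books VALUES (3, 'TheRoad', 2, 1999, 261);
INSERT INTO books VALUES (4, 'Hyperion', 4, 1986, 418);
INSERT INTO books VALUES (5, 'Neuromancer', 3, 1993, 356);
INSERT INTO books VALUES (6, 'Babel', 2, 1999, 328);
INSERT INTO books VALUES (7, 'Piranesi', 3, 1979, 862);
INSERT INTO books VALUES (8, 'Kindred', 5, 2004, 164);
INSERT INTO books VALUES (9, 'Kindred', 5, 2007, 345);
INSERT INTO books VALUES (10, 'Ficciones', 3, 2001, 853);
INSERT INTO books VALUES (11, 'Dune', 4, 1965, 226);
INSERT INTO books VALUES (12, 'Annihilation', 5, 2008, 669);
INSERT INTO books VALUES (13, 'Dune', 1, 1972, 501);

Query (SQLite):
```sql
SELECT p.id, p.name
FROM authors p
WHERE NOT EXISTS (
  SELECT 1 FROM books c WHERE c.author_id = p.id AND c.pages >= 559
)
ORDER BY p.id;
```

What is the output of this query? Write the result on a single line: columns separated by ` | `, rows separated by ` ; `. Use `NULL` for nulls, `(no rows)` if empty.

For each authors row, check whether any books with matching author_id has pages >= 559.
Keep rows where that is false.

1 | Ravi ; 2 | Yuki ; 4 | Chen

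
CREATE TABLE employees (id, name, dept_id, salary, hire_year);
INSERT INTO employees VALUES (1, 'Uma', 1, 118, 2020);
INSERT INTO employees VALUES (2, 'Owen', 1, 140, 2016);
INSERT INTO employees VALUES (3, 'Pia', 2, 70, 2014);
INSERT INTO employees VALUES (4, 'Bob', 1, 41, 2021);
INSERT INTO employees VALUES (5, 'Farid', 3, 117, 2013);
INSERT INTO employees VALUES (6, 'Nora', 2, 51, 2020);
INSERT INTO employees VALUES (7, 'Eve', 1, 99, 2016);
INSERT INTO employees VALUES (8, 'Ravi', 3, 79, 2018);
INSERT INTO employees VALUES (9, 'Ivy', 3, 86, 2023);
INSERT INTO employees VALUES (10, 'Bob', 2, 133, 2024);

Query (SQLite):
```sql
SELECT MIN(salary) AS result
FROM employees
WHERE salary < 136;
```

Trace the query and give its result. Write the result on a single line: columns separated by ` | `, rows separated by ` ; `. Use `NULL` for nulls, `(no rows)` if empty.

41

Rows where salary < 136 → salary values: [118, 70, 41, 117, 51, 99, 79, 86, 133].
MIN of non-NULL values = 41.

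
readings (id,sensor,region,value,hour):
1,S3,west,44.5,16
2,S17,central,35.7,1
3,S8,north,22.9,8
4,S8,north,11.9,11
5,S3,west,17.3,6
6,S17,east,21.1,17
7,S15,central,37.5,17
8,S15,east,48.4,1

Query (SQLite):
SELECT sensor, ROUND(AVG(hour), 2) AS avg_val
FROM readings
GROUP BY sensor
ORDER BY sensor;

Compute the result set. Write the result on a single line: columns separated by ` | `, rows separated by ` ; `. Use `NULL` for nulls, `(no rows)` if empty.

Partition readings by sensor; compute ROUND(AVG(hour), 2) within each group.
  S15: ids {7, 8} → ROUND(AVG(hour), 2)=9
  S17: ids {2, 6} → ROUND(AVG(hour), 2)=9
  S3: ids {1, 5} → ROUND(AVG(hour), 2)=11
  S8: ids {3, 4} → ROUND(AVG(hour), 2)=9.5

S15 | 9 ; S17 | 9 ; S3 | 11 ; S8 | 9.5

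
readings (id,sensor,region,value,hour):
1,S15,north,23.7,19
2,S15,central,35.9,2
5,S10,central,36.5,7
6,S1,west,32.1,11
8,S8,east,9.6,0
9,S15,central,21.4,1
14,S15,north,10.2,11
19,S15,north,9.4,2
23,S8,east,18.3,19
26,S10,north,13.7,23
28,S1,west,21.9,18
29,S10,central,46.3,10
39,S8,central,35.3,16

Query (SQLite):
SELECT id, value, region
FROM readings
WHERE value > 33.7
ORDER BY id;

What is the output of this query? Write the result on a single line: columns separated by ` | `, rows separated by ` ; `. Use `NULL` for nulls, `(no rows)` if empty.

2 | 35.9 | central ; 5 | 36.5 | central ; 29 | 46.3 | central ; 39 | 35.3 | central

value > 33.7: ids {2, 5, 29, 39}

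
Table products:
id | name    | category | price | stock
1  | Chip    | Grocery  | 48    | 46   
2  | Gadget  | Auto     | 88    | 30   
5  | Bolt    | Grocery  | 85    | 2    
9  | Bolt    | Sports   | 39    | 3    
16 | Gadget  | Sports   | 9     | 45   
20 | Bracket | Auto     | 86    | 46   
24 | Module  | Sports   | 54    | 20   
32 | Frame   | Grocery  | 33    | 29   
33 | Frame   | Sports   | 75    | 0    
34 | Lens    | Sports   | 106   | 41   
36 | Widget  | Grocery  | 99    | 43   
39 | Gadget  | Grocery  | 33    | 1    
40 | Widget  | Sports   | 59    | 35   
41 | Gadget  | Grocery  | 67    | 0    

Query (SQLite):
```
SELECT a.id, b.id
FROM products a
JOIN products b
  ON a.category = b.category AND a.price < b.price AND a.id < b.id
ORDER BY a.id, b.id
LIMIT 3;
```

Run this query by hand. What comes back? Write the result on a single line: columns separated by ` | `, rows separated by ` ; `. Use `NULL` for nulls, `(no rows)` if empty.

1 | 5 ; 1 | 36 ; 1 | 41

Pairs (a,b) with same category, a.price < b.price, a.id < b.id.
category groups: Auto:{2,20} Grocery:{1,5,32,36,39,41} Sports:{9,16,24,33,34,40}
Ordered by (a.id, b.id); first 3.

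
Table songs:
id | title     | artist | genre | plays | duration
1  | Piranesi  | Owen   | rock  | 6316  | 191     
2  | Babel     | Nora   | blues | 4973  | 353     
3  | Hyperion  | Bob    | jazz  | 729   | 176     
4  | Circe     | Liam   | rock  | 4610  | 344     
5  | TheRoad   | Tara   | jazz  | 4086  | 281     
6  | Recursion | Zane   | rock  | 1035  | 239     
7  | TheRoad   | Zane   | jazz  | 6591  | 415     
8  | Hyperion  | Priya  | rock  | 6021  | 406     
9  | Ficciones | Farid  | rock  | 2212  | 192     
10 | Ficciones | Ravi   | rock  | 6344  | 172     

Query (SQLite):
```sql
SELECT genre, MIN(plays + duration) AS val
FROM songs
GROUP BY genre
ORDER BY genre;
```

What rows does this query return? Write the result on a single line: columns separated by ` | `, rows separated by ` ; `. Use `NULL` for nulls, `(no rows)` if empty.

blues | 5326 ; jazz | 905 ; rock | 1274

For each row compute plays + duration.
Group by genre; take MIN of the expression per group.
  blues: ids {2} → MIN(plays + duration)=5326
  jazz: ids {3, 5, 7} → MIN(plays + duration)=905
  rock: ids {1, 4, 6, 8, 9, 10} → MIN(plays + duration)=1274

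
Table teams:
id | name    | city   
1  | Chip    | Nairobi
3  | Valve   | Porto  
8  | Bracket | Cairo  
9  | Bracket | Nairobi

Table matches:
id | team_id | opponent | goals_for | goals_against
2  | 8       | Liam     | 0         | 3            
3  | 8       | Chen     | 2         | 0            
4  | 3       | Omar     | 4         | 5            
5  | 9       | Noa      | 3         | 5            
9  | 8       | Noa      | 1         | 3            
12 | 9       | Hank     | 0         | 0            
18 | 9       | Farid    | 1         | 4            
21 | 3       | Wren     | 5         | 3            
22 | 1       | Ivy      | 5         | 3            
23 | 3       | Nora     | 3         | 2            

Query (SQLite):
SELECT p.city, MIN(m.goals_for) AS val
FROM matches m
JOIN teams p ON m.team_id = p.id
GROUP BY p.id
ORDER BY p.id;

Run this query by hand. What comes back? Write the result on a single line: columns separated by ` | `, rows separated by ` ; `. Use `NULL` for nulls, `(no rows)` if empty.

Join each matches row to its teams via team_id.
Group joined rows by teams.id; compute MIN(m.goals_for) per group.
  1: ids {22} → MIN(m.goals_for)=5
  3: ids {4, 21, 23} → MIN(m.goals_for)=3
  8: ids {2, 3, 9} → MIN(m.goals_for)=0
  9: ids {5, 12, 18} → MIN(m.goals_for)=0

Nairobi | 5 ; Porto | 3 ; Cairo | 0 ; Nairobi | 0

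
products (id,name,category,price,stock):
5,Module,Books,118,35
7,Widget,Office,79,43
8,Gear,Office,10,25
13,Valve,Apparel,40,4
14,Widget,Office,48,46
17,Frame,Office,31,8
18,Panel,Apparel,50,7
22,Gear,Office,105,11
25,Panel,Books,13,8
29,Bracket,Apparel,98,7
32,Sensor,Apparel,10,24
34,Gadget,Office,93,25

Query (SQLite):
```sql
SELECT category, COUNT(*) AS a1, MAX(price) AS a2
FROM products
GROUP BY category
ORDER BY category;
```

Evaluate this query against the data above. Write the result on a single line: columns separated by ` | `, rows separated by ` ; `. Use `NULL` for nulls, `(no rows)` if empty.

Group products by category.
Per group compute: COUNT(*), MAX(price).
  Apparel: ids {13, 18, 29, 32} → COUNT(*)=4, MAX(price)=98
  Books: ids {5, 25} → COUNT(*)=2, MAX(price)=118
  Office: ids {7, 8, 14, 17, 22, 34} → COUNT(*)=6, MAX(price)=105

Apparel | 4 | 98 ; Books | 2 | 118 ; Office | 6 | 105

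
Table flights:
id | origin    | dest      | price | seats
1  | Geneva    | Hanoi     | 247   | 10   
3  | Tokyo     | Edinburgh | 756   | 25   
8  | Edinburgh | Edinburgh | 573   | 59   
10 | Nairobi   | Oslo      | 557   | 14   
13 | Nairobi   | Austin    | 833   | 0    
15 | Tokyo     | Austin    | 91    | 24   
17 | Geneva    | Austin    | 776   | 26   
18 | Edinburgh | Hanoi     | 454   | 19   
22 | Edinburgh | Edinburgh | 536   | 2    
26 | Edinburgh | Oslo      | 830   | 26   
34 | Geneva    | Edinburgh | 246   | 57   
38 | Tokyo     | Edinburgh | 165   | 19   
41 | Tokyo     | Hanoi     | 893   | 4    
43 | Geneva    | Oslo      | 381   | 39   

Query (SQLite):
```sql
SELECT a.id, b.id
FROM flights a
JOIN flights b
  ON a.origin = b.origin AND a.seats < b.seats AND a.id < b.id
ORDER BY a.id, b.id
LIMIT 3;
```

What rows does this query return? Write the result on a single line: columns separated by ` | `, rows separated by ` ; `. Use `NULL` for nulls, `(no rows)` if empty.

1 | 17 ; 1 | 34 ; 1 | 43

Pairs (a,b) with same origin, a.seats < b.seats, a.id < b.id.
origin groups: Edinburgh:{8,18,22,26} Geneva:{1,17,34,43} Nairobi:{10,13} Tokyo:{3,15,38,41}
Ordered by (a.id, b.id); first 3.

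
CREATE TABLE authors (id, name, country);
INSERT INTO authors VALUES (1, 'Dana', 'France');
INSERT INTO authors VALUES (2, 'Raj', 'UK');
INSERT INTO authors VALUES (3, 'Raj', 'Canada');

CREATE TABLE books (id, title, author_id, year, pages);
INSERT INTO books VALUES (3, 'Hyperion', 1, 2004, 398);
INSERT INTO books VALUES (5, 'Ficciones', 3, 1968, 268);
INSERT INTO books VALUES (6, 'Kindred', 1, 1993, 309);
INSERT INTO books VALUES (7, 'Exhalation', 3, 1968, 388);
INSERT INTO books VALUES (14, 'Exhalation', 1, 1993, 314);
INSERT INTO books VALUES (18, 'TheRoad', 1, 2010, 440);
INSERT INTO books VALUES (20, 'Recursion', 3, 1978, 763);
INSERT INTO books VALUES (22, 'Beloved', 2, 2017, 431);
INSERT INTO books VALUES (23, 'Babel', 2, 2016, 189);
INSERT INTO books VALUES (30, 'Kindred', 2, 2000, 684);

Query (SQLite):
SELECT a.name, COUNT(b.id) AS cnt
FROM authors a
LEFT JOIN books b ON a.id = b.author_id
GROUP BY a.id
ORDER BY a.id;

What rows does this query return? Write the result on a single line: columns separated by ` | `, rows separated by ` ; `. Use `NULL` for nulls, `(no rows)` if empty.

Dana | 4 ; Raj | 3 ; Raj | 3

LEFT JOIN keeps every authors row; unmatched ones get NULL for books columns.
Group by authors.id and compute COUNT(b.id). COUNT(col) of an all-NULL group is 0.
  1: ids {3, 6, 14, 18} → COUNT(b.id)=4
  2: ids {22, 23, 30} → COUNT(b.id)=3
  3: ids {5, 7, 20} → COUNT(b.id)=3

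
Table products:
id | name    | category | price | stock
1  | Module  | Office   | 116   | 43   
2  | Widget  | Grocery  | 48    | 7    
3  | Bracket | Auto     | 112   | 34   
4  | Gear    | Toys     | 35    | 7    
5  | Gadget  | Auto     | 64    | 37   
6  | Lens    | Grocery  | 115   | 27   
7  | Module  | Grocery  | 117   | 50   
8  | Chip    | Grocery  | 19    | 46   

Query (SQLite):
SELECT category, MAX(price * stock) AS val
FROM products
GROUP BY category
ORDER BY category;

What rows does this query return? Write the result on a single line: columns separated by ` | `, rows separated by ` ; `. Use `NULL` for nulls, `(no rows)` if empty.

Auto | 3808 ; Grocery | 5850 ; Office | 4988 ; Toys | 245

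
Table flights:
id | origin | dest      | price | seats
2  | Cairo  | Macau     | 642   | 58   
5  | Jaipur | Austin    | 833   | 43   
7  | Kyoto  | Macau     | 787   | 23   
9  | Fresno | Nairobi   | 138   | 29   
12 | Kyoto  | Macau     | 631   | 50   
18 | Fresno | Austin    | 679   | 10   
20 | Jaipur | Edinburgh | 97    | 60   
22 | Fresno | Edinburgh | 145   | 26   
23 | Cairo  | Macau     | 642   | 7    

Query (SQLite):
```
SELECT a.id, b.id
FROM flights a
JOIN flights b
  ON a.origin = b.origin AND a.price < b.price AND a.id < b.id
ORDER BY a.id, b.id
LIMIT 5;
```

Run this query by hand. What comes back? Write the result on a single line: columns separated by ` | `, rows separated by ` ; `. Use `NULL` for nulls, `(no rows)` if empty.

Pairs (a,b) with same origin, a.price < b.price, a.id < b.id.
origin groups: Cairo:{2,23} Fresno:{9,18,22} Jaipur:{5,20} Kyoto:{7,12}
Ordered by (a.id, b.id); first 5.

9 | 18 ; 9 | 22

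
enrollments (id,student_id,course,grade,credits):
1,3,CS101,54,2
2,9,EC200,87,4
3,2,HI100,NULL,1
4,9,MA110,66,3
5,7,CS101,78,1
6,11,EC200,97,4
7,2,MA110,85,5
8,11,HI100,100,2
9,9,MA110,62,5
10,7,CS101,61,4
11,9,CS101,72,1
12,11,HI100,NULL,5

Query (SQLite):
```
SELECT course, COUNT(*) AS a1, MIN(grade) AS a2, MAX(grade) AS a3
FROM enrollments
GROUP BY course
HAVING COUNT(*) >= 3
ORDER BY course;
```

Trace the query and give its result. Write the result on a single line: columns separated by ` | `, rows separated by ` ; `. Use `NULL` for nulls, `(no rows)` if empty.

Group enrollments by course.
Per group compute: COUNT(*), MIN(grade), MAX(grade).
HAVING: drop groups with fewer than 3 rows.
  CS101: ids {1, 5, 10, 11} → COUNT(*)=4, MIN(grade)=54, MAX(grade)=78
  EC200: ids {2, 6} → COUNT(*)=2, MIN(grade)=87, MAX(grade)=97
  HI100: ids {3, 8, 12} → COUNT(*)=3, MIN(grade)=100, MAX(grade)=100
  MA110: ids {4, 7, 9} → COUNT(*)=3, MIN(grade)=62, MAX(grade)=85

CS101 | 4 | 54 | 78 ; HI100 | 3 | 100 | 100 ; MA110 | 3 | 62 | 85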